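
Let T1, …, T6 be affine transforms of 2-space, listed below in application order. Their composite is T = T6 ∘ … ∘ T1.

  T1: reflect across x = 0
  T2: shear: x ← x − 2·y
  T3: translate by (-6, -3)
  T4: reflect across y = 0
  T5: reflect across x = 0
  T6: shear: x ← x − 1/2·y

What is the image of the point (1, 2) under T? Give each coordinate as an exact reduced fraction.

T(p) = (21/2, 1)

T1 reflect across x = 0: (1, 2) → (-1, 2)
T2 shear: x ← x − 2·y: (-1, 2) → (-5, 2)
T3 translate by (-6, -3): (-5, 2) → (-11, -1)
T4 reflect across y = 0: (-11, -1) → (-11, 1)
T5 reflect across x = 0: (-11, 1) → (11, 1)
T6 shear: x ← x − 1/2·y: (11, 1) → (21/2, 1)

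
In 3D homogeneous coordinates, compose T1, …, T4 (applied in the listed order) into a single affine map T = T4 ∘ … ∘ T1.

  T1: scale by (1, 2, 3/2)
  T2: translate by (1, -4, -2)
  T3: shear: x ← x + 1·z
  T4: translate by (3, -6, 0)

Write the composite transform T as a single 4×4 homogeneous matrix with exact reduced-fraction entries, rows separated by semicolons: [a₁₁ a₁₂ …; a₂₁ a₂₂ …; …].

T = [1 0 3/2 2; 0 2 0 -10; 0 0 3/2 -2; 0 0 0 1]

T1 = [1 0 0 0; 0 2 0 0; 0 0 3/2 0; 0 0 0 1]
T2·T1 = [1 0 0 1; 0 2 0 -4; 0 0 3/2 -2; 0 0 0 1]
T3·…·T1 = [1 0 3/2 -1; 0 2 0 -4; 0 0 3/2 -2; 0 0 0 1]
T4·…·T1 = [1 0 3/2 2; 0 2 0 -10; 0 0 3/2 -2; 0 0 0 1]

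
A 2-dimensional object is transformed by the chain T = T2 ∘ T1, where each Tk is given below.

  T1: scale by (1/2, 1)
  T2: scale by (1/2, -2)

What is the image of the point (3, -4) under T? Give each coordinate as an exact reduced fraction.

T(p) = (3/4, 8)

T1 scale by (1/2, 1): (3, -4) → (3/2, -4)
T2 scale by (1/2, -2): (3/2, -4) → (3/4, 8)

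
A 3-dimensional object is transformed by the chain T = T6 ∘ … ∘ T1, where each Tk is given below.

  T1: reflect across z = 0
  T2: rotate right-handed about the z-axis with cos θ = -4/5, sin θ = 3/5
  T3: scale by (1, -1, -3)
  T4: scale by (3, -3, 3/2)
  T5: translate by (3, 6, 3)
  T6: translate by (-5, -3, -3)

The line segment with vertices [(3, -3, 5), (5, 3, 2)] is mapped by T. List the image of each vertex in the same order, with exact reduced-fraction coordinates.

T1 reflect across z = 0: (3, -3, 5) → (3, -3, -5); (5, 3, 2) → (5, 3, -2)
T2 rotate right-handed about the z-axis with cos θ = -4/5, sin θ = 3/5: (3, -3, -5) → (-3/5, 21/5, -5); (5, 3, -2) → (-29/5, 3/5, -2)
T3 scale by (1, -1, -3): (-3/5, 21/5, -5) → (-3/5, -21/5, 15); (-29/5, 3/5, -2) → (-29/5, -3/5, 6)
T4 scale by (3, -3, 3/2): (-3/5, -21/5, 15) → (-9/5, 63/5, 45/2); (-29/5, -3/5, 6) → (-87/5, 9/5, 9)
T5 translate by (3, 6, 3): (-9/5, 63/5, 45/2) → (6/5, 93/5, 51/2); (-87/5, 9/5, 9) → (-72/5, 39/5, 12)
T6 translate by (-5, -3, -3): (6/5, 93/5, 51/2) → (-19/5, 78/5, 45/2); (-72/5, 39/5, 12) → (-97/5, 24/5, 9)

image vertices: (-19/5, 78/5, 45/2), (-97/5, 24/5, 9)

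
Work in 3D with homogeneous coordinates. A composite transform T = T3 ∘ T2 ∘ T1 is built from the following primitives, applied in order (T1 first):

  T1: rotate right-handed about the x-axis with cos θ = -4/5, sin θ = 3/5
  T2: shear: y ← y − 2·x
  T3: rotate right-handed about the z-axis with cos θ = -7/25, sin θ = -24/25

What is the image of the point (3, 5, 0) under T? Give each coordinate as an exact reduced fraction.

T(p) = (-261/25, -2/25, 3)

T1 rotate right-handed about the x-axis with cos θ = -4/5, sin θ = 3/5: (3, 5, 0) → (3, -4, 3)
T2 shear: y ← y − 2·x: (3, -4, 3) → (3, -10, 3)
T3 rotate right-handed about the z-axis with cos θ = -7/25, sin θ = -24/25: (3, -10, 3) → (-261/25, -2/25, 3)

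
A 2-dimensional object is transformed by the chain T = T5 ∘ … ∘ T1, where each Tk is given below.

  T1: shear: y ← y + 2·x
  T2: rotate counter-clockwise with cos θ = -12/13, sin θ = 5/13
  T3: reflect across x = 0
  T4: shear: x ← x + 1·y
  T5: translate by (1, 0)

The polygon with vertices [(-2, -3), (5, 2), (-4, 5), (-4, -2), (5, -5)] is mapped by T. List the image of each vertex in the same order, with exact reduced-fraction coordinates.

T1 shear: y ← y + 2·x: (-2, -3) → (-2, -7); (5, 2) → (5, 12); (-4, 5) → (-4, -3); (-4, -2) → (-4, -10); (5, -5) → (5, 5)
T2 rotate counter-clockwise with cos θ = -12/13, sin θ = 5/13: (-2, -7) → (59/13, 74/13); (5, 12) → (-120/13, -119/13); (-4, -3) → (63/13, 16/13); (-4, -10) → (98/13, 100/13); (5, 5) → (-85/13, -35/13)
T3 reflect across x = 0: (59/13, 74/13) → (-59/13, 74/13); (-120/13, -119/13) → (120/13, -119/13); (63/13, 16/13) → (-63/13, 16/13); (98/13, 100/13) → (-98/13, 100/13); (-85/13, -35/13) → (85/13, -35/13)
T4 shear: x ← x + 1·y: (-59/13, 74/13) → (15/13, 74/13); (120/13, -119/13) → (1/13, -119/13); (-63/13, 16/13) → (-47/13, 16/13); (-98/13, 100/13) → (2/13, 100/13); (85/13, -35/13) → (50/13, -35/13)
T5 translate by (1, 0): (15/13, 74/13) → (28/13, 74/13); (1/13, -119/13) → (14/13, -119/13); (-47/13, 16/13) → (-34/13, 16/13); (2/13, 100/13) → (15/13, 100/13); (50/13, -35/13) → (63/13, -35/13)

image vertices: (28/13, 74/13), (14/13, -119/13), (-34/13, 16/13), (15/13, 100/13), (63/13, -35/13)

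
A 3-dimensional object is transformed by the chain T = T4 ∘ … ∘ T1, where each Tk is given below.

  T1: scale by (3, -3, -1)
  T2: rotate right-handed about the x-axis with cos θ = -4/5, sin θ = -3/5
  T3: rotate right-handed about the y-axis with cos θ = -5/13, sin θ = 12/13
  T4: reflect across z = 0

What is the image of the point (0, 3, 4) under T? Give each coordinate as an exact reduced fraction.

T1 scale by (3, -3, -1): (0, 3, 4) → (0, -9, -4)
T2 rotate right-handed about the x-axis with cos θ = -4/5, sin θ = -3/5: (0, -9, -4) → (0, 24/5, 43/5)
T3 rotate right-handed about the y-axis with cos θ = -5/13, sin θ = 12/13: (0, 24/5, 43/5) → (516/65, 24/5, -43/13)
T4 reflect across z = 0: (516/65, 24/5, -43/13) → (516/65, 24/5, 43/13)

T(p) = (516/65, 24/5, 43/13)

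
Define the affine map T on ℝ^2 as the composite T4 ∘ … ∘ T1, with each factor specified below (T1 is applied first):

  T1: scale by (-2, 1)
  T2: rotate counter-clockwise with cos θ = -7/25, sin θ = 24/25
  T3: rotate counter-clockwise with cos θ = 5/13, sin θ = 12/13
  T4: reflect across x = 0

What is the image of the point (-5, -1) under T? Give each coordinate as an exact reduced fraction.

T(p) = (3194/325, 683/325)

T1 scale by (-2, 1): (-5, -1) → (10, -1)
T2 rotate counter-clockwise with cos θ = -7/25, sin θ = 24/25: (10, -1) → (-46/25, 247/25)
T3 rotate counter-clockwise with cos θ = 5/13, sin θ = 12/13: (-46/25, 247/25) → (-3194/325, 683/325)
T4 reflect across x = 0: (-3194/325, 683/325) → (3194/325, 683/325)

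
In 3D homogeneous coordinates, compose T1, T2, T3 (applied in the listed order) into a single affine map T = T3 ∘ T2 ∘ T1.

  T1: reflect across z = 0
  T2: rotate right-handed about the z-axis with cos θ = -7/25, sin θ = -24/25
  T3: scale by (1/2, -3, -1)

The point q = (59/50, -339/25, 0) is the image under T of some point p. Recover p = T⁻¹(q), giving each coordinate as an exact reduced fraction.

T1 = [1 0 0 0; 0 1 0 0; 0 0 -1 0; 0 0 0 1]
T2·T1 = [-7/25 24/25 0 0; -24/25 -7/25 0 0; 0 0 -1 0; 0 0 0 1]
T3·…·T1 = [-7/50 12/25 0 0; 72/25 21/25 0 0; 0 0 1 0; 0 0 0 1]
det M = -3/2; M⁻¹ = [-14/25 8/25 0 0; 48/25 7/75 0 0; 0 0 1 0; 0 0 0 1]
M⁻¹ · (59/50, -339/25, 0)ᵀ = (-5, 1, 0)ᵀ

p = (-5, 1, 0)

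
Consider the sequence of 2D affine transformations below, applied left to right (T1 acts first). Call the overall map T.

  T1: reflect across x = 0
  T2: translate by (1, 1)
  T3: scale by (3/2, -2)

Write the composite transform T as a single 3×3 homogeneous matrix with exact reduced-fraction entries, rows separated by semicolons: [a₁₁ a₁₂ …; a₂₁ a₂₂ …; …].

T1 = [-1 0 0; 0 1 0; 0 0 1]
T2·T1 = [-1 0 1; 0 1 1; 0 0 1]
T3·…·T1 = [-3/2 0 3/2; 0 -2 -2; 0 0 1]

T = [-3/2 0 3/2; 0 -2 -2; 0 0 1]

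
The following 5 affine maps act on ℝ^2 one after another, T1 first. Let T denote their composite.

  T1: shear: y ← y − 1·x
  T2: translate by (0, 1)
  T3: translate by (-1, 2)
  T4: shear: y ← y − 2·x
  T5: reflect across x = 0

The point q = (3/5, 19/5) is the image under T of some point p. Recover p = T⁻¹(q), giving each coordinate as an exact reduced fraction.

p = (2/5, 0)

T1 = [1 0 0; -1 1 0; 0 0 1]
T2·T1 = [1 0 0; -1 1 1; 0 0 1]
T3·…·T1 = [1 0 -1; -1 1 3; 0 0 1]
T4·…·T1 = [1 0 -1; -3 1 5; 0 0 1]
T5·…·T1 = [-1 0 1; -3 1 5; 0 0 1]
det M = -1; M⁻¹ = [-1 0 1; -3 1 -2; 0 0 1]
M⁻¹ · (3/5, 19/5)ᵀ = (2/5, 0)ᵀ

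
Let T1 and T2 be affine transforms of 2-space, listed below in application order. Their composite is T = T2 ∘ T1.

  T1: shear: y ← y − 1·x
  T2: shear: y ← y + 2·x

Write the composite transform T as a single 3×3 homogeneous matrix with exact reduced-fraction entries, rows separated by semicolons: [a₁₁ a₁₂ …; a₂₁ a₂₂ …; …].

T = [1 0 0; 1 1 0; 0 0 1]

T1 = [1 0 0; -1 1 0; 0 0 1]
T2·T1 = [1 0 0; 1 1 0; 0 0 1]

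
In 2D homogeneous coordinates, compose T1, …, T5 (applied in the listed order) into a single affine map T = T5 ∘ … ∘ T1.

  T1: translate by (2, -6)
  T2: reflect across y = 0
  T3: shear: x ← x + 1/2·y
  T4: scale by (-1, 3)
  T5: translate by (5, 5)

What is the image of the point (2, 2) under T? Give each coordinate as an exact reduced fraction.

T1 translate by (2, -6): (2, 2) → (4, -4)
T2 reflect across y = 0: (4, -4) → (4, 4)
T3 shear: x ← x + 1/2·y: (4, 4) → (6, 4)
T4 scale by (-1, 3): (6, 4) → (-6, 12)
T5 translate by (5, 5): (-6, 12) → (-1, 17)

T(p) = (-1, 17)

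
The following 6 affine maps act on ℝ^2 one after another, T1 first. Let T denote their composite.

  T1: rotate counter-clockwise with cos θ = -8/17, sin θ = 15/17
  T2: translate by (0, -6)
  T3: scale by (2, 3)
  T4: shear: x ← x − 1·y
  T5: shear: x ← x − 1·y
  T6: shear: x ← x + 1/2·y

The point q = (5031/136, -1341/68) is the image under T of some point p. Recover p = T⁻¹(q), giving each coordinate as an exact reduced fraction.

T1 = [-8/17 -15/17 0; 15/17 -8/17 0; 0 0 1]
T2·T1 = [-8/17 -15/17 0; 15/17 -8/17 -6; 0 0 1]
T3·…·T1 = [-16/17 -30/17 0; 45/17 -24/17 -18; 0 0 1]
T4·…·T1 = [-61/17 -6/17 18; 45/17 -24/17 -18; 0 0 1]
T5·…·T1 = [-106/17 18/17 36; 45/17 -24/17 -18; 0 0 1]
T6·…·T1 = [-167/34 6/17 27; 45/17 -24/17 -18; 0 0 1]
det M = 6; M⁻¹ = [-4/17 -1/17 90/17; -15/34 -167/204 -48/17; 0 0 1]
M⁻¹ · (5031/136, -1341/68)ᵀ = (-9/4, -3)ᵀ

p = (-9/4, -3)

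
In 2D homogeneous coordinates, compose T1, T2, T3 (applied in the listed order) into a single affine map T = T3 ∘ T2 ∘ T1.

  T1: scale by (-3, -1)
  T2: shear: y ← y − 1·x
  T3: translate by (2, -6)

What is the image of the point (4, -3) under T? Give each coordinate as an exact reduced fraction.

T1 scale by (-3, -1): (4, -3) → (-12, 3)
T2 shear: y ← y − 1·x: (-12, 3) → (-12, 15)
T3 translate by (2, -6): (-12, 15) → (-10, 9)

T(p) = (-10, 9)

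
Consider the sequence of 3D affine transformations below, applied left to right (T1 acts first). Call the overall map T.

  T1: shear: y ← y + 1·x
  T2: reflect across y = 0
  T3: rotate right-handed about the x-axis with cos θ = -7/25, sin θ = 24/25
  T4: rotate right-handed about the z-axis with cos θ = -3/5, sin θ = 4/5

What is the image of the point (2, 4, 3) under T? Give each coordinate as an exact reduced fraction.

T1 shear: y ← y + 1·x: (2, 4, 3) → (2, 6, 3)
T2 reflect across y = 0: (2, 6, 3) → (2, -6, 3)
T3 rotate right-handed about the x-axis with cos θ = -7/25, sin θ = 24/25: (2, -6, 3) → (2, -6/5, -33/5)
T4 rotate right-handed about the z-axis with cos θ = -3/5, sin θ = 4/5: (2, -6/5, -33/5) → (-6/25, 58/25, -33/5)

T(p) = (-6/25, 58/25, -33/5)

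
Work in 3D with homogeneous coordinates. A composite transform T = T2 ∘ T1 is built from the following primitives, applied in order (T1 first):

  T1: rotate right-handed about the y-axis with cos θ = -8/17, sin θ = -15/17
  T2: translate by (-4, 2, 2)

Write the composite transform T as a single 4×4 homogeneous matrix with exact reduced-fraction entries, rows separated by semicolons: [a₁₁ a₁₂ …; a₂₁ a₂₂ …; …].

T = [-8/17 0 -15/17 -4; 0 1 0 2; 15/17 0 -8/17 2; 0 0 0 1]

T1 = [-8/17 0 -15/17 0; 0 1 0 0; 15/17 0 -8/17 0; 0 0 0 1]
T2·T1 = [-8/17 0 -15/17 -4; 0 1 0 2; 15/17 0 -8/17 2; 0 0 0 1]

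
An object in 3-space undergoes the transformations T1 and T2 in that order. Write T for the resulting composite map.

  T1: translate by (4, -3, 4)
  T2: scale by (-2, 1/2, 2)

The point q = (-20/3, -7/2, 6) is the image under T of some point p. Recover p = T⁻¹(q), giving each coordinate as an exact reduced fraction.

T1 = [1 0 0 4; 0 1 0 -3; 0 0 1 4; 0 0 0 1]
T2·T1 = [-2 0 0 -8; 0 1/2 0 -3/2; 0 0 2 8; 0 0 0 1]
det M = -2; M⁻¹ = [-1/2 0 0 -4; 0 2 0 3; 0 0 1/2 -4; 0 0 0 1]
M⁻¹ · (-20/3, -7/2, 6)ᵀ = (-2/3, -4, -1)ᵀ

p = (-2/3, -4, -1)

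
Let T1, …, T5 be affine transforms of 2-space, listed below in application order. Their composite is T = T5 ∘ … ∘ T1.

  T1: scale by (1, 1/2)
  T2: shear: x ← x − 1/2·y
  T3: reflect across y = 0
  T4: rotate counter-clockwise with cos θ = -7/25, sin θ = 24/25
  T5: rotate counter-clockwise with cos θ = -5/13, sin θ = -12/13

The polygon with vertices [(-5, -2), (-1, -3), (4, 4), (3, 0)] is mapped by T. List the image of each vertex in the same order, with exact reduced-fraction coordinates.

T1 scale by (1, 1/2): (-5, -2) → (-5, -1); (-1, -3) → (-1, -3/2); (4, 4) → (4, 2); (3, 0) → (3, 0)
T2 shear: x ← x − 1/2·y: (-5, -1) → (-9/2, -1); (-1, -3/2) → (-1/4, -3/2); (4, 2) → (3, 2); (3, 0) → (3, 0)
T3 reflect across y = 0: (-9/2, -1) → (-9/2, 1); (-1/4, -3/2) → (-1/4, 3/2); (3, 2) → (3, -2); (3, 0) → (3, 0)
T4 rotate counter-clockwise with cos θ = -7/25, sin θ = 24/25: (-9/2, 1) → (3/10, -23/5); (-1/4, 3/2) → (-137/100, -33/50); (3, -2) → (27/25, 86/25); (3, 0) → (-21/25, 72/25)
T5 rotate counter-clockwise with cos θ = -5/13, sin θ = -12/13: (3/10, -23/5) → (-567/130, 97/65); (-137/100, -33/50) → (-107/1300, 987/650); (27/25, 86/25) → (69/25, -58/25); (-21/25, 72/25) → (969/325, -108/325)

image vertices: (-567/130, 97/65), (-107/1300, 987/650), (69/25, -58/25), (969/325, -108/325)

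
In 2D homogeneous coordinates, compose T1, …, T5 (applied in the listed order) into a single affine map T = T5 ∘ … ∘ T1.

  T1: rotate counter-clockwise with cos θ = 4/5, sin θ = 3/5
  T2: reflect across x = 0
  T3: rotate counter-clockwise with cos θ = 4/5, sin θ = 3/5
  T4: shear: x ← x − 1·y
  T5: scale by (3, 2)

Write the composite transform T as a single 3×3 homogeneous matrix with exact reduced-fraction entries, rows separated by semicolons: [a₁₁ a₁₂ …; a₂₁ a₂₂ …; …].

T = [-3 -3 0; 0 2 0; 0 0 1]

T1 = [4/5 -3/5 0; 3/5 4/5 0; 0 0 1]
T2·T1 = [-4/5 3/5 0; 3/5 4/5 0; 0 0 1]
T3·…·T1 = [-1 0 0; 0 1 0; 0 0 1]
T4·…·T1 = [-1 -1 0; 0 1 0; 0 0 1]
T5·…·T1 = [-3 -3 0; 0 2 0; 0 0 1]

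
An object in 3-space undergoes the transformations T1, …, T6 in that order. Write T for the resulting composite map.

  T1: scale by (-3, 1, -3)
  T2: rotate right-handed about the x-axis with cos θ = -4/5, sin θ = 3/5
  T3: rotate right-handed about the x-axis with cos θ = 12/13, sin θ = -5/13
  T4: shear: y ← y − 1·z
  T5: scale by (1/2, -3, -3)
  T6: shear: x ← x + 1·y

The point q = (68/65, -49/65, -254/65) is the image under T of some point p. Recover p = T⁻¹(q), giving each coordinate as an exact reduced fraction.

T1 = [-3 0 0 0; 0 1 0 0; 0 0 -3 0; 0 0 0 1]
T2·T1 = [-3 0 0 0; 0 -4/5 9/5 0; 0 3/5 12/5 0; 0 0 0 1]
T3·…·T1 = [-3 0 0 0; 0 -33/65 168/65 0; 0 56/65 99/65 0; 0 0 0 1]
T4·…·T1 = [-3 0 0 0; 0 -89/65 69/65 0; 0 56/65 99/65 0; 0 0 0 1]
T5·…·T1 = [-3/2 0 0 0; 0 267/65 -207/65 0; 0 -168/65 -297/65 0; 0 0 0 1]
T6·…·T1 = [-3/2 267/65 -207/65 0; 0 267/65 -207/65 0; 0 -168/65 -297/65 0; 0 0 0 1]
det M = 81/2; M⁻¹ = [-2/3 2/3 0 0; 0 11/65 -23/195 0; 0 -56/585 -89/585 0; 0 0 0 1]
M⁻¹ · (68/65, -49/65, -254/65)ᵀ = (-6/5, 1/3, 2/3)ᵀ

p = (-6/5, 1/3, 2/3)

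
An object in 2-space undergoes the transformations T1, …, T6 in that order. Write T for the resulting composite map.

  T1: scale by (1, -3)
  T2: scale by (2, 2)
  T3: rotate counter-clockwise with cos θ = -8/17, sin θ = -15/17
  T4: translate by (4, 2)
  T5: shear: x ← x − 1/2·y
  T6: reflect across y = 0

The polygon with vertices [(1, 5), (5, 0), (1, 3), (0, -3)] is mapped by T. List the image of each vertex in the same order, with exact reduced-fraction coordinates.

T1 scale by (1, -3): (1, 5) → (1, -15); (5, 0) → (5, 0); (1, 3) → (1, -9); (0, -3) → (0, 9)
T2 scale by (2, 2): (1, -15) → (2, -30); (5, 0) → (10, 0); (1, -9) → (2, -18); (0, 9) → (0, 18)
T3 rotate counter-clockwise with cos θ = -8/17, sin θ = -15/17: (2, -30) → (-466/17, 210/17); (10, 0) → (-80/17, -150/17); (2, -18) → (-286/17, 114/17); (0, 18) → (270/17, -144/17)
T4 translate by (4, 2): (-466/17, 210/17) → (-398/17, 244/17); (-80/17, -150/17) → (-12/17, -116/17); (-286/17, 114/17) → (-218/17, 148/17); (270/17, -144/17) → (338/17, -110/17)
T5 shear: x ← x − 1/2·y: (-398/17, 244/17) → (-520/17, 244/17); (-12/17, -116/17) → (46/17, -116/17); (-218/17, 148/17) → (-292/17, 148/17); (338/17, -110/17) → (393/17, -110/17)
T6 reflect across y = 0: (-520/17, 244/17) → (-520/17, -244/17); (46/17, -116/17) → (46/17, 116/17); (-292/17, 148/17) → (-292/17, -148/17); (393/17, -110/17) → (393/17, 110/17)

image vertices: (-520/17, -244/17), (46/17, 116/17), (-292/17, -148/17), (393/17, 110/17)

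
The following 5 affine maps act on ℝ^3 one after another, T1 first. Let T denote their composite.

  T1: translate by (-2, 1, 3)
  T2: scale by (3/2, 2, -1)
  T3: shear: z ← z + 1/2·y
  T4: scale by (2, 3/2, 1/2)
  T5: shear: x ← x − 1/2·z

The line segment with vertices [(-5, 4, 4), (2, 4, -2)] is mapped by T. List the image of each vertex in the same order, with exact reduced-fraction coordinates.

T1 translate by (-2, 1, 3): (-5, 4, 4) → (-7, 5, 7); (2, 4, -2) → (0, 5, 1)
T2 scale by (3/2, 2, -1): (-7, 5, 7) → (-21/2, 10, -7); (0, 5, 1) → (0, 10, -1)
T3 shear: z ← z + 1/2·y: (-21/2, 10, -7) → (-21/2, 10, -2); (0, 10, -1) → (0, 10, 4)
T4 scale by (2, 3/2, 1/2): (-21/2, 10, -2) → (-21, 15, -1); (0, 10, 4) → (0, 15, 2)
T5 shear: x ← x − 1/2·z: (-21, 15, -1) → (-41/2, 15, -1); (0, 15, 2) → (-1, 15, 2)

image vertices: (-41/2, 15, -1), (-1, 15, 2)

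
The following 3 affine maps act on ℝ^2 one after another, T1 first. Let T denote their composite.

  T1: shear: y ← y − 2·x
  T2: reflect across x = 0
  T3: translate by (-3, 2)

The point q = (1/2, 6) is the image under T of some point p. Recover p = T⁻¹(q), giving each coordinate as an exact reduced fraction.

T1 = [1 0 0; -2 1 0; 0 0 1]
T2·T1 = [-1 0 0; -2 1 0; 0 0 1]
T3·…·T1 = [-1 0 -3; -2 1 2; 0 0 1]
det M = -1; M⁻¹ = [-1 0 -3; -2 1 -8; 0 0 1]
M⁻¹ · (1/2, 6)ᵀ = (-7/2, -3)ᵀ

p = (-7/2, -3)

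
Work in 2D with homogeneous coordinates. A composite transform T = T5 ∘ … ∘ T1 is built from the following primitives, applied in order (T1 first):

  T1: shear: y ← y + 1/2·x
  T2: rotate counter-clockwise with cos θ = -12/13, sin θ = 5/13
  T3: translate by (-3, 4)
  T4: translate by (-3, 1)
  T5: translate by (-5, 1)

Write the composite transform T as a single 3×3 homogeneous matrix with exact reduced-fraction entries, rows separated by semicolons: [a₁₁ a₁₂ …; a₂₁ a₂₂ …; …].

T = [-29/26 -5/13 -11; -1/13 -12/13 6; 0 0 1]

T1 = [1 0 0; 1/2 1 0; 0 0 1]
T2·T1 = [-29/26 -5/13 0; -1/13 -12/13 0; 0 0 1]
T3·…·T1 = [-29/26 -5/13 -3; -1/13 -12/13 4; 0 0 1]
T4·…·T1 = [-29/26 -5/13 -6; -1/13 -12/13 5; 0 0 1]
T5·…·T1 = [-29/26 -5/13 -11; -1/13 -12/13 6; 0 0 1]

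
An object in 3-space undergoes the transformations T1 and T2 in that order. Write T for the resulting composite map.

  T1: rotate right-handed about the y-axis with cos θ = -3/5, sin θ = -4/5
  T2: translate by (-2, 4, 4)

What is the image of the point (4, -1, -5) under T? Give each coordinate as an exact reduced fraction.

T1 rotate right-handed about the y-axis with cos θ = -3/5, sin θ = -4/5: (4, -1, -5) → (8/5, -1, 31/5)
T2 translate by (-2, 4, 4): (8/5, -1, 31/5) → (-2/5, 3, 51/5)

T(p) = (-2/5, 3, 51/5)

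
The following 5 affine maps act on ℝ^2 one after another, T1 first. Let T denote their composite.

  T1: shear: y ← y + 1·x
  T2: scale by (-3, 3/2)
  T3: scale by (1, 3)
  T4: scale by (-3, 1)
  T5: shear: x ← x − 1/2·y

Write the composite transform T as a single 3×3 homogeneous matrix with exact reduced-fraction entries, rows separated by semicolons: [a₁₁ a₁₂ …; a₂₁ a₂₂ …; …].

T1 = [1 0 0; 1 1 0; 0 0 1]
T2·T1 = [-3 0 0; 3/2 3/2 0; 0 0 1]
T3·…·T1 = [-3 0 0; 9/2 9/2 0; 0 0 1]
T4·…·T1 = [9 0 0; 9/2 9/2 0; 0 0 1]
T5·…·T1 = [27/4 -9/4 0; 9/2 9/2 0; 0 0 1]

T = [27/4 -9/4 0; 9/2 9/2 0; 0 0 1]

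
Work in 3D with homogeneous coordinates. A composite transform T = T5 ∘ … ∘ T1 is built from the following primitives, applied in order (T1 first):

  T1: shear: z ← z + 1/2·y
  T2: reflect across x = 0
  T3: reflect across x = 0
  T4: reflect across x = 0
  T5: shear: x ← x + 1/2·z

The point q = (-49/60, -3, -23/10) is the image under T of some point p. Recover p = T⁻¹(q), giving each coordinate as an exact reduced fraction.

p = (-1/3, -3, -4/5)

T1 = [1 0 0 0; 0 1 0 0; 0 1/2 1 0; 0 0 0 1]
T2·T1 = [-1 0 0 0; 0 1 0 0; 0 1/2 1 0; 0 0 0 1]
T3·…·T1 = [1 0 0 0; 0 1 0 0; 0 1/2 1 0; 0 0 0 1]
T4·…·T1 = [-1 0 0 0; 0 1 0 0; 0 1/2 1 0; 0 0 0 1]
T5·…·T1 = [-1 1/4 1/2 0; 0 1 0 0; 0 1/2 1 0; 0 0 0 1]
det M = -1; M⁻¹ = [-1 0 1/2 0; 0 1 0 0; 0 -1/2 1 0; 0 0 0 1]
M⁻¹ · (-49/60, -3, -23/10)ᵀ = (-1/3, -3, -4/5)ᵀ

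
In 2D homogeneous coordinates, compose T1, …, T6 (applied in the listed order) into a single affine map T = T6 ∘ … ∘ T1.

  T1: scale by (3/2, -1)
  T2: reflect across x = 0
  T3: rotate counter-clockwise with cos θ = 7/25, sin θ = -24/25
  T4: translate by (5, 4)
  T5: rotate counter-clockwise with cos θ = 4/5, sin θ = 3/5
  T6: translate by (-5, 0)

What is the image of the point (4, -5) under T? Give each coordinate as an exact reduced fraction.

T1 scale by (3/2, -1): (4, -5) → (6, 5)
T2 reflect across x = 0: (6, 5) → (-6, 5)
T3 rotate counter-clockwise with cos θ = 7/25, sin θ = -24/25: (-6, 5) → (78/25, 179/25)
T4 translate by (5, 4): (78/25, 179/25) → (203/25, 279/25)
T5 rotate counter-clockwise with cos θ = 4/5, sin θ = 3/5: (203/25, 279/25) → (-1/5, 69/5)
T6 translate by (-5, 0): (-1/5, 69/5) → (-26/5, 69/5)

T(p) = (-26/5, 69/5)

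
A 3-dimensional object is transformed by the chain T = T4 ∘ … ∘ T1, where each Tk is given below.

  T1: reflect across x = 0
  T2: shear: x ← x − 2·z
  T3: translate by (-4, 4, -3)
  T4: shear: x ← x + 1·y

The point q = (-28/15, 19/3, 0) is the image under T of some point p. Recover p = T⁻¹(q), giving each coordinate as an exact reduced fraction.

p = (-9/5, 7/3, 3)

T1 = [-1 0 0 0; 0 1 0 0; 0 0 1 0; 0 0 0 1]
T2·T1 = [-1 0 -2 0; 0 1 0 0; 0 0 1 0; 0 0 0 1]
T3·…·T1 = [-1 0 -2 -4; 0 1 0 4; 0 0 1 -3; 0 0 0 1]
T4·…·T1 = [-1 1 -2 0; 0 1 0 4; 0 0 1 -3; 0 0 0 1]
det M = -1; M⁻¹ = [-1 1 -2 -10; 0 1 0 -4; 0 0 1 3; 0 0 0 1]
M⁻¹ · (-28/15, 19/3, 0)ᵀ = (-9/5, 7/3, 3)ᵀ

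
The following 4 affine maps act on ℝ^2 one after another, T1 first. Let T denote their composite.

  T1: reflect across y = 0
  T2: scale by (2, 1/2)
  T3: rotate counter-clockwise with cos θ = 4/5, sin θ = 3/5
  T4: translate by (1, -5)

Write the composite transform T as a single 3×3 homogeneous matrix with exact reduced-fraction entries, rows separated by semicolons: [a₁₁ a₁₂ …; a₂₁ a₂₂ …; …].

T1 = [1 0 0; 0 -1 0; 0 0 1]
T2·T1 = [2 0 0; 0 -1/2 0; 0 0 1]
T3·…·T1 = [8/5 3/10 0; 6/5 -2/5 0; 0 0 1]
T4·…·T1 = [8/5 3/10 1; 6/5 -2/5 -5; 0 0 1]

T = [8/5 3/10 1; 6/5 -2/5 -5; 0 0 1]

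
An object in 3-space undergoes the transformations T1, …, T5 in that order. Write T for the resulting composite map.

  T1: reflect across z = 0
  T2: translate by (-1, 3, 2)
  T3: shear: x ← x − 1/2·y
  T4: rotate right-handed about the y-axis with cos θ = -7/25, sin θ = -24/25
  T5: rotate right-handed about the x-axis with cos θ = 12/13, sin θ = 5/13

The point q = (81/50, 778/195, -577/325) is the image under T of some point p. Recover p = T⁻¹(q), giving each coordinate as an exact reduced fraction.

p = (-1, 0, 8/3)

T1 = [1 0 0 0; 0 1 0 0; 0 0 -1 0; 0 0 0 1]
T2·T1 = [1 0 0 -1; 0 1 0 3; 0 0 -1 2; 0 0 0 1]
T3·…·T1 = [1 -1/2 0 -5/2; 0 1 0 3; 0 0 -1 2; 0 0 0 1]
T4·…·T1 = [-7/25 7/50 24/25 -61/50; 0 1 0 3; 24/25 -12/25 7/25 -74/25; 0 0 0 1]
T5·…·T1 = [-7/25 7/50 24/25 -61/50; -24/65 72/65 -7/65 254/65; 288/325 -19/325 84/325 -513/325; 0 0 0 1]
det M = -1; M⁻¹ = [-7/25 6/65 701/650 1; 0 12/13 5/13 -3; 24/25 -7/65 84/325 2; 0 0 0 1]
M⁻¹ · (81/50, 778/195, -577/325)ᵀ = (-1, 0, 8/3)ᵀ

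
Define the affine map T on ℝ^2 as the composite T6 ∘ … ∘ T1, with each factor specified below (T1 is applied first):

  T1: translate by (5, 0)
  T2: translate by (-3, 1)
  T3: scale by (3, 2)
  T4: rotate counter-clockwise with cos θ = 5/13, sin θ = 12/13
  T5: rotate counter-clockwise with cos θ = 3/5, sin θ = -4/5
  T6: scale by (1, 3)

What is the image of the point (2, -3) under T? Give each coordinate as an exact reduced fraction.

T1 translate by (5, 0): (2, -3) → (7, -3)
T2 translate by (-3, 1): (7, -3) → (4, -2)
T3 scale by (3, 2): (4, -2) → (12, -4)
T4 rotate counter-clockwise with cos θ = 5/13, sin θ = 12/13: (12, -4) → (108/13, 124/13)
T5 rotate counter-clockwise with cos θ = 3/5, sin θ = -4/5: (108/13, 124/13) → (164/13, -12/13)
T6 scale by (1, 3): (164/13, -12/13) → (164/13, -36/13)

T(p) = (164/13, -36/13)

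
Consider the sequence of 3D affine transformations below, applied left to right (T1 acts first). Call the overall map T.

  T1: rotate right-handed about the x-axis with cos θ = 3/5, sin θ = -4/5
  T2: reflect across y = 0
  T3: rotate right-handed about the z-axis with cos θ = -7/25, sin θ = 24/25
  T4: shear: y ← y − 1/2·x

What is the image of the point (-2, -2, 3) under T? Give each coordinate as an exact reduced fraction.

T(p) = (214/125, -61/25, 17/5)

T1 rotate right-handed about the x-axis with cos θ = 3/5, sin θ = -4/5: (-2, -2, 3) → (-2, 6/5, 17/5)
T2 reflect across y = 0: (-2, 6/5, 17/5) → (-2, -6/5, 17/5)
T3 rotate right-handed about the z-axis with cos θ = -7/25, sin θ = 24/25: (-2, -6/5, 17/5) → (214/125, -198/125, 17/5)
T4 shear: y ← y − 1/2·x: (214/125, -198/125, 17/5) → (214/125, -61/25, 17/5)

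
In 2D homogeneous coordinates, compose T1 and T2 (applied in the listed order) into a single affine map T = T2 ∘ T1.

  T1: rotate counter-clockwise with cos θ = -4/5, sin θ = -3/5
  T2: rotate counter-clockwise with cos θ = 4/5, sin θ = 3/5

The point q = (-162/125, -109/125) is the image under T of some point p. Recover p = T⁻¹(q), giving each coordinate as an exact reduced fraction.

p = (6/5, -1)

T1 = [-4/5 3/5 0; -3/5 -4/5 0; 0 0 1]
T2·T1 = [-7/25 24/25 0; -24/25 -7/25 0; 0 0 1]
det M = 1; M⁻¹ = [-7/25 -24/25 0; 24/25 -7/25 0; 0 0 1]
M⁻¹ · (-162/125, -109/125)ᵀ = (6/5, -1)ᵀ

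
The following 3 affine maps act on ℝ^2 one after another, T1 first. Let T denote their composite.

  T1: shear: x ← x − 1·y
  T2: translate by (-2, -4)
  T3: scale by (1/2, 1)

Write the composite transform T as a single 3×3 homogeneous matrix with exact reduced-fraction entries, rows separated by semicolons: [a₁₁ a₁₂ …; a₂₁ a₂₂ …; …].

T1 = [1 -1 0; 0 1 0; 0 0 1]
T2·T1 = [1 -1 -2; 0 1 -4; 0 0 1]
T3·…·T1 = [1/2 -1/2 -1; 0 1 -4; 0 0 1]

T = [1/2 -1/2 -1; 0 1 -4; 0 0 1]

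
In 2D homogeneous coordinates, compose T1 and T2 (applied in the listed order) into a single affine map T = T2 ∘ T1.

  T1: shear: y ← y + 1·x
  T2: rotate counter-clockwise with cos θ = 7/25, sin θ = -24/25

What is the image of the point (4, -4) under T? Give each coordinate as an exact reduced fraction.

T(p) = (28/25, -96/25)

T1 shear: y ← y + 1·x: (4, -4) → (4, 0)
T2 rotate counter-clockwise with cos θ = 7/25, sin θ = -24/25: (4, 0) → (28/25, -96/25)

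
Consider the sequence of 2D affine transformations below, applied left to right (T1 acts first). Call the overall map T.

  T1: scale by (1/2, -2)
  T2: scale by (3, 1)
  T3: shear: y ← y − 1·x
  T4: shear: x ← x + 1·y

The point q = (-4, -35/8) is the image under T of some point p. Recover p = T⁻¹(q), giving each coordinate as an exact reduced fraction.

p = (1/4, 2)

T1 = [1/2 0 0; 0 -2 0; 0 0 1]
T2·T1 = [3/2 0 0; 0 -2 0; 0 0 1]
T3·…·T1 = [3/2 0 0; -3/2 -2 0; 0 0 1]
T4·…·T1 = [0 -2 0; -3/2 -2 0; 0 0 1]
det M = -3; M⁻¹ = [2/3 -2/3 0; -1/2 0 0; 0 0 1]
M⁻¹ · (-4, -35/8)ᵀ = (1/4, 2)ᵀ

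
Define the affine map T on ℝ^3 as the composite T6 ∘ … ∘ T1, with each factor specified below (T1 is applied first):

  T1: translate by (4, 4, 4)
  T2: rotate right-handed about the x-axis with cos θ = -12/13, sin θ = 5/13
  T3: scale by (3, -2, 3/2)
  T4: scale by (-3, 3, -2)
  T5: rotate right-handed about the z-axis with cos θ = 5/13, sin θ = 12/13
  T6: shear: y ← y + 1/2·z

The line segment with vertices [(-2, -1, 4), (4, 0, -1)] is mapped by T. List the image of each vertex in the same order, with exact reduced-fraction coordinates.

T1 translate by (4, 4, 4): (-2, -1, 4) → (2, 3, 8); (4, 0, -1) → (8, 4, 3)
T2 rotate right-handed about the x-axis with cos θ = -12/13, sin θ = 5/13: (2, 3, 8) → (2, -76/13, -81/13); (8, 4, 3) → (8, -63/13, -16/13)
T3 scale by (3, -2, 3/2): (2, -76/13, -81/13) → (6, 152/13, -243/26); (8, -63/13, -16/13) → (24, 126/13, -24/13)
T4 scale by (-3, 3, -2): (6, 152/13, -243/26) → (-18, 456/13, 243/13); (24, 126/13, -24/13) → (-72, 378/13, 48/13)
T5 rotate right-handed about the z-axis with cos θ = 5/13, sin θ = 12/13: (-18, 456/13, 243/13) → (-6642/169, -528/169, 243/13); (-72, 378/13, 48/13) → (-9216/169, -9342/169, 48/13)
T6 shear: y ← y + 1/2·z: (-6642/169, -528/169, 243/13) → (-6642/169, 2103/338, 243/13); (-9216/169, -9342/169, 48/13) → (-9216/169, -9030/169, 48/13)

image vertices: (-6642/169, 2103/338, 243/13), (-9216/169, -9030/169, 48/13)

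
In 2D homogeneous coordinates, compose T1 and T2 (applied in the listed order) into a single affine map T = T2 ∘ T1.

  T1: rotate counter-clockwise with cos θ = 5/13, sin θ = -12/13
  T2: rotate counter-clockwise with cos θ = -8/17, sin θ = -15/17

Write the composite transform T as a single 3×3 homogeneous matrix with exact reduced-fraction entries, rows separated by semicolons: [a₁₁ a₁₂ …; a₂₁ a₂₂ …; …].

T = [-220/221 -21/221 0; 21/221 -220/221 0; 0 0 1]

T1 = [5/13 12/13 0; -12/13 5/13 0; 0 0 1]
T2·T1 = [-220/221 -21/221 0; 21/221 -220/221 0; 0 0 1]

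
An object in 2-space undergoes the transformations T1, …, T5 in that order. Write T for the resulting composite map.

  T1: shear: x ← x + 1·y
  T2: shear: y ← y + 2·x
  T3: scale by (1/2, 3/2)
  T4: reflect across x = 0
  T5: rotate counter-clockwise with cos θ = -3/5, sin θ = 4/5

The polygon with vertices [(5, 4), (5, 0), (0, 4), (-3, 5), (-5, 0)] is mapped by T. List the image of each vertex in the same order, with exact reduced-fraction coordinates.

image vertices: (-237/10, -117/5), (-21/2, -11), (-66/5, -62/5), (-51/5, -89/10), (21/2, 11)

T1 shear: x ← x + 1·y: (5, 4) → (9, 4); (5, 0) → (5, 0); (0, 4) → (4, 4); (-3, 5) → (2, 5); (-5, 0) → (-5, 0)
T2 shear: y ← y + 2·x: (9, 4) → (9, 22); (5, 0) → (5, 10); (4, 4) → (4, 12); (2, 5) → (2, 9); (-5, 0) → (-5, -10)
T3 scale by (1/2, 3/2): (9, 22) → (9/2, 33); (5, 10) → (5/2, 15); (4, 12) → (2, 18); (2, 9) → (1, 27/2); (-5, -10) → (-5/2, -15)
T4 reflect across x = 0: (9/2, 33) → (-9/2, 33); (5/2, 15) → (-5/2, 15); (2, 18) → (-2, 18); (1, 27/2) → (-1, 27/2); (-5/2, -15) → (5/2, -15)
T5 rotate counter-clockwise with cos θ = -3/5, sin θ = 4/5: (-9/2, 33) → (-237/10, -117/5); (-5/2, 15) → (-21/2, -11); (-2, 18) → (-66/5, -62/5); (-1, 27/2) → (-51/5, -89/10); (5/2, -15) → (21/2, 11)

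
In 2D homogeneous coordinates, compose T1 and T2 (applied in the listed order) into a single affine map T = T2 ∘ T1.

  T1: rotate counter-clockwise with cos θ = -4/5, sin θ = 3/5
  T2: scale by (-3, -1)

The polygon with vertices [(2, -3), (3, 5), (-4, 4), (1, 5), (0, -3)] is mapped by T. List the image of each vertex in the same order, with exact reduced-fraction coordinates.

image vertices: (-3/5, -18/5), (81/5, 11/5), (-12/5, 28/5), (57/5, 17/5), (-27/5, -12/5)

T1 rotate counter-clockwise with cos θ = -4/5, sin θ = 3/5: (2, -3) → (1/5, 18/5); (3, 5) → (-27/5, -11/5); (-4, 4) → (4/5, -28/5); (1, 5) → (-19/5, -17/5); (0, -3) → (9/5, 12/5)
T2 scale by (-3, -1): (1/5, 18/5) → (-3/5, -18/5); (-27/5, -11/5) → (81/5, 11/5); (4/5, -28/5) → (-12/5, 28/5); (-19/5, -17/5) → (57/5, 17/5); (9/5, 12/5) → (-27/5, -12/5)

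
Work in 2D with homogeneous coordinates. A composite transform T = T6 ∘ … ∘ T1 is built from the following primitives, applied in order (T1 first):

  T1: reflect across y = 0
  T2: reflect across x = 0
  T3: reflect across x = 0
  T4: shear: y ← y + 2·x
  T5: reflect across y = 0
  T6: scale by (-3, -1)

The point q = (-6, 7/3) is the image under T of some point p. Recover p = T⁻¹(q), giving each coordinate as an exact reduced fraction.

p = (2, 5/3)

T1 = [1 0 0; 0 -1 0; 0 0 1]
T2·T1 = [-1 0 0; 0 -1 0; 0 0 1]
T3·…·T1 = [1 0 0; 0 -1 0; 0 0 1]
T4·…·T1 = [1 0 0; 2 -1 0; 0 0 1]
T5·…·T1 = [1 0 0; -2 1 0; 0 0 1]
T6·…·T1 = [-3 0 0; 2 -1 0; 0 0 1]
det M = 3; M⁻¹ = [-1/3 0 0; -2/3 -1 0; 0 0 1]
M⁻¹ · (-6, 7/3)ᵀ = (2, 5/3)ᵀ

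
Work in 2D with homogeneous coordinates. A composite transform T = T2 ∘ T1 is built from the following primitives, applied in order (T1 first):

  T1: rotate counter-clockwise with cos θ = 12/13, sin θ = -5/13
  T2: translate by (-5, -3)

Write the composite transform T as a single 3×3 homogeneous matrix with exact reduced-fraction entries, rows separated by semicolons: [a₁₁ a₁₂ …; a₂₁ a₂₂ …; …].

T1 = [12/13 5/13 0; -5/13 12/13 0; 0 0 1]
T2·T1 = [12/13 5/13 -5; -5/13 12/13 -3; 0 0 1]

T = [12/13 5/13 -5; -5/13 12/13 -3; 0 0 1]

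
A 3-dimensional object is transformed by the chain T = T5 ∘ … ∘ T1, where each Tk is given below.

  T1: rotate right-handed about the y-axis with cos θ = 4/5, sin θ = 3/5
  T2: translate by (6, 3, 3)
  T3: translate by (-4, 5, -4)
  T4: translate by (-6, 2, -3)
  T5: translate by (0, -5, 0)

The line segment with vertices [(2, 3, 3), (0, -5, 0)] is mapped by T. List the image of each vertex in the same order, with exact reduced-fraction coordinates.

T1 rotate right-handed about the y-axis with cos θ = 4/5, sin θ = 3/5: (2, 3, 3) → (17/5, 3, 6/5); (0, -5, 0) → (0, -5, 0)
T2 translate by (6, 3, 3): (17/5, 3, 6/5) → (47/5, 6, 21/5); (0, -5, 0) → (6, -2, 3)
T3 translate by (-4, 5, -4): (47/5, 6, 21/5) → (27/5, 11, 1/5); (6, -2, 3) → (2, 3, -1)
T4 translate by (-6, 2, -3): (27/5, 11, 1/5) → (-3/5, 13, -14/5); (2, 3, -1) → (-4, 5, -4)
T5 translate by (0, -5, 0): (-3/5, 13, -14/5) → (-3/5, 8, -14/5); (-4, 5, -4) → (-4, 0, -4)

image vertices: (-3/5, 8, -14/5), (-4, 0, -4)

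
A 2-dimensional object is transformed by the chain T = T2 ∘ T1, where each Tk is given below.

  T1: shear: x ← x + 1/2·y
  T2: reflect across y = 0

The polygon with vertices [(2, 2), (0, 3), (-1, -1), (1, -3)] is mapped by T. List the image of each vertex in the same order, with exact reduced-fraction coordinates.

image vertices: (3, -2), (3/2, -3), (-3/2, 1), (-1/2, 3)

T1 shear: x ← x + 1/2·y: (2, 2) → (3, 2); (0, 3) → (3/2, 3); (-1, -1) → (-3/2, -1); (1, -3) → (-1/2, -3)
T2 reflect across y = 0: (3, 2) → (3, -2); (3/2, 3) → (3/2, -3); (-3/2, -1) → (-3/2, 1); (-1/2, -3) → (-1/2, 3)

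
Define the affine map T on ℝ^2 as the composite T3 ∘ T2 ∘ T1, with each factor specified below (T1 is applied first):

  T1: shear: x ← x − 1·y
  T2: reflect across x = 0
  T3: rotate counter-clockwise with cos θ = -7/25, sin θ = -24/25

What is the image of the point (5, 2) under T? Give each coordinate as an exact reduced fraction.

T(p) = (69/25, 58/25)

T1 shear: x ← x − 1·y: (5, 2) → (3, 2)
T2 reflect across x = 0: (3, 2) → (-3, 2)
T3 rotate counter-clockwise with cos θ = -7/25, sin θ = -24/25: (-3, 2) → (69/25, 58/25)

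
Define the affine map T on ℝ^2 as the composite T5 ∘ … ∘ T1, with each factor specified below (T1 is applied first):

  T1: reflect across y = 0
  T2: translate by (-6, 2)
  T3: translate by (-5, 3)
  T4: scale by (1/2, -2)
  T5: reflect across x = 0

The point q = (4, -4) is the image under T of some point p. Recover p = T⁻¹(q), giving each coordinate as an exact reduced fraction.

p = (3, 3)

T1 = [1 0 0; 0 -1 0; 0 0 1]
T2·T1 = [1 0 -6; 0 -1 2; 0 0 1]
T3·…·T1 = [1 0 -11; 0 -1 5; 0 0 1]
T4·…·T1 = [1/2 0 -11/2; 0 2 -10; 0 0 1]
T5·…·T1 = [-1/2 0 11/2; 0 2 -10; 0 0 1]
det M = -1; M⁻¹ = [-2 0 11; 0 1/2 5; 0 0 1]
M⁻¹ · (4, -4)ᵀ = (3, 3)ᵀ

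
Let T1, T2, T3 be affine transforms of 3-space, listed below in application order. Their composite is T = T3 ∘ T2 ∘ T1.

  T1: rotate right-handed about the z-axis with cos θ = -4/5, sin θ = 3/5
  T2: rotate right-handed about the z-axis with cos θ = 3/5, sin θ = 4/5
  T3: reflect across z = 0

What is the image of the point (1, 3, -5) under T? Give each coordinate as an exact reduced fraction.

T1 rotate right-handed about the z-axis with cos θ = -4/5, sin θ = 3/5: (1, 3, -5) → (-13/5, -9/5, -5)
T2 rotate right-handed about the z-axis with cos θ = 3/5, sin θ = 4/5: (-13/5, -9/5, -5) → (-3/25, -79/25, -5)
T3 reflect across z = 0: (-3/25, -79/25, -5) → (-3/25, -79/25, 5)

T(p) = (-3/25, -79/25, 5)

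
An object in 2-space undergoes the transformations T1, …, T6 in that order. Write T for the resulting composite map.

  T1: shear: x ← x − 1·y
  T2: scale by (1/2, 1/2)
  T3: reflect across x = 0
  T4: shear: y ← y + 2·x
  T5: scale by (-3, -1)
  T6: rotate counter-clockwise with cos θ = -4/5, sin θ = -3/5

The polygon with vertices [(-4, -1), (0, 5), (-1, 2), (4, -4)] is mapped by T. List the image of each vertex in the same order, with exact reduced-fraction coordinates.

T1 shear: x ← x − 1·y: (-4, -1) → (-3, -1); (0, 5) → (-5, 5); (-1, 2) → (-3, 2); (4, -4) → (8, -4)
T2 scale by (1/2, 1/2): (-3, -1) → (-3/2, -1/2); (-5, 5) → (-5/2, 5/2); (-3, 2) → (-3/2, 1); (8, -4) → (4, -2)
T3 reflect across x = 0: (-3/2, -1/2) → (3/2, -1/2); (-5/2, 5/2) → (5/2, 5/2); (-3/2, 1) → (3/2, 1); (4, -2) → (-4, -2)
T4 shear: y ← y + 2·x: (3/2, -1/2) → (3/2, 5/2); (5/2, 5/2) → (5/2, 15/2); (3/2, 1) → (3/2, 4); (-4, -2) → (-4, -10)
T5 scale by (-3, -1): (3/2, 5/2) → (-9/2, -5/2); (5/2, 15/2) → (-15/2, -15/2); (3/2, 4) → (-9/2, -4); (-4, -10) → (12, 10)
T6 rotate counter-clockwise with cos θ = -4/5, sin θ = -3/5: (-9/2, -5/2) → (21/10, 47/10); (-15/2, -15/2) → (3/2, 21/2); (-9/2, -4) → (6/5, 59/10); (12, 10) → (-18/5, -76/5)

image vertices: (21/10, 47/10), (3/2, 21/2), (6/5, 59/10), (-18/5, -76/5)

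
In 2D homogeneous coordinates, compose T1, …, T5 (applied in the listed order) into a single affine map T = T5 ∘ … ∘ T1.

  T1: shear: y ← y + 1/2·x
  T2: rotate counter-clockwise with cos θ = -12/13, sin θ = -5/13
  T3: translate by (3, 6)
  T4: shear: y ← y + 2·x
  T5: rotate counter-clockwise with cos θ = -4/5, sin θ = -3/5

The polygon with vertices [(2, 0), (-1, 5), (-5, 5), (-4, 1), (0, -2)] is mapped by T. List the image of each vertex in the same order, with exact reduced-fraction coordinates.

T1 shear: y ← y + 1/2·x: (2, 0) → (2, 1); (-1, 5) → (-1, 9/2); (-5, 5) → (-5, 5/2); (-4, 1) → (-4, -1); (0, -2) → (0, -2)
T2 rotate counter-clockwise with cos θ = -12/13, sin θ = -5/13: (2, 1) → (-19/13, -22/13); (-1, 9/2) → (69/26, -49/13); (-5, 5/2) → (145/26, -5/13); (-4, -1) → (43/13, 32/13); (0, -2) → (-10/13, 24/13)
T3 translate by (3, 6): (-19/13, -22/13) → (20/13, 56/13); (69/26, -49/13) → (147/26, 29/13); (145/26, -5/13) → (223/26, 73/13); (43/13, 32/13) → (82/13, 110/13); (-10/13, 24/13) → (29/13, 102/13)
T4 shear: y ← y + 2·x: (20/13, 56/13) → (20/13, 96/13); (147/26, 29/13) → (147/26, 176/13); (223/26, 73/13) → (223/26, 296/13); (82/13, 110/13) → (82/13, 274/13); (29/13, 102/13) → (29/13, 160/13)
T5 rotate counter-clockwise with cos θ = -4/5, sin θ = -3/5: (20/13, 96/13) → (16/5, -444/65); (147/26, 176/13) → (18/5, -1849/130); (223/26, 296/13) → (34/5, -3037/130); (82/13, 274/13) → (38/5, -1342/65); (29/13, 160/13) → (28/5, -727/65)

image vertices: (16/5, -444/65), (18/5, -1849/130), (34/5, -3037/130), (38/5, -1342/65), (28/5, -727/65)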